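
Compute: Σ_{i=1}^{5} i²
Using formula: Σ i^2=n(n + 1)(2n + 1)/6=5·6·11/6=55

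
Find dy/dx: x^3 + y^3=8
Differentiate: 3x^2+3y^2·(dy/dx) = 0
dy/dx = -3x^2/(3y^2)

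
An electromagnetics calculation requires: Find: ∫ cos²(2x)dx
Using identity cos²(u) = (1 + cos(2u))/2:
∫ (1 + cos(4x))/2 dx = x/2 + sin(4x)/8 + C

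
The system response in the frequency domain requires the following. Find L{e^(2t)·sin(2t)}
First shifting: L{e^(at)f(t)} = F(s-a)
L{sin(2t)} = 2/(s² + 4)
Shift: 2/((s-2)² + 4)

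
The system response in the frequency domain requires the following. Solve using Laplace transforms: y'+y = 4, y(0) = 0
Take L of both sides: sY(s)-0+Y(s)=4/s
Y(s)(s+1)=4/s+0
Y(s)=4/(s(s+1))+0/(s+1)
Partial fractions: 4/(s(s+1))=4/s - 4/(s+1)
So Y(s)=4/s - 4/(s+1)
Inverse transform (L^(-1){1/s}=1, L^(-1){1/(s+1)}=e^(-t)):

Answer: y(t)=4-4·e^(-t)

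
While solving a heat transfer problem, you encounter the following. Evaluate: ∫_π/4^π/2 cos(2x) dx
Antiderivative: sin(2x)/2
Evaluate at bounds: [sin(2·π/2)/2] - [sin(2·π/4)/2]
=((0) - (1))/2=-1/2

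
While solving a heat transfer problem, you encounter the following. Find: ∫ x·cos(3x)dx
By parts: u = x, dv = cos(3x) dx
du = dx, v = sin(3x)/3
= x·sin(3x)/3 + cos(3x)/3² + C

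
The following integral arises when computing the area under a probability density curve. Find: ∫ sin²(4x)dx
Using identity sin²(u) = (1 - cos(2u))/2:
∫ (1 - cos(8x))/2 dx = x/2 - sin(8x)/16+C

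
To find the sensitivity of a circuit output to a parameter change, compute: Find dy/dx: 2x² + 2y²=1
Differentiate: 4x + 4y·(dy/dx)=0
dy/dx=-4x/(4y)=-1·(x/y)

Answer: dy/dx=-1·(x/y)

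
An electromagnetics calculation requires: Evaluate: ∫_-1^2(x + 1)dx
Step 1: Find antiderivative F(x)=(1/2)x^2+x
Step 2: F(2) - F(-1)=4 - (-1/2)=9/2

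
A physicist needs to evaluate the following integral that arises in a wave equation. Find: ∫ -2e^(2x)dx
Since d/dx[e^(2x)]=2e^(2x), we get -1 e^(2x) + C

Answer: -e^(2x) + C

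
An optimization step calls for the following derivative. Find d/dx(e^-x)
Chain rule: d/dx[e^u]=e^u · u' where u=-x
u'=-1

Answer: -1·e^-x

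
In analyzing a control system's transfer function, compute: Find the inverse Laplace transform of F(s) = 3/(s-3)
L^(-1){3/(s-a)}=c·e^(at)
Here a=3, c=3

Answer: 3e^(3t)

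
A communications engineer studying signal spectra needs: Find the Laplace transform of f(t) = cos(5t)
L{cos(wt)}=s/(s² + w²)
L{cos(5t)}=s/(s² + 25)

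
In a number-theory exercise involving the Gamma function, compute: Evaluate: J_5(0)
J_n(0) = 0 for all n > 0 (Bessel function of first kind)
J_5(0) = 0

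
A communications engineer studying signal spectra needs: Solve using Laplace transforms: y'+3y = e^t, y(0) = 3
Take L: sY - 3 + 3Y=1/(s-1)
Y(s + 3)=1/(s-1) + 3
Y=1/((s-1)(s + 3)) + 3/(s + 3)
Partial fractions: 1/((s-1)(s + 3))=(1/4)/(s-1) - (1/4)/(s + 3)
So Y=(1/4)/(s-1) + (11/4)/(s + 3)
Inverse Laplace transform (L^(-1){1/(s-1)}=e^t, L^(-1){1/(s + 3)}=e^(-3t)):

Answer: y(t)=(1/4)·e^t + (11/4)·e^(-3t)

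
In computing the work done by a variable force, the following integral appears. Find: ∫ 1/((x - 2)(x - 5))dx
Partial fractions: 1/((x-2)(x-5))=A/(x-2) + B/(x-5)
A=-1/3, B=1/3
∫ [-1/3· 1/(x-2) + 1/3· 1/(x-5)] dx
=(1/3)[ln|x-5| - ln|x-2|] + C

Answer: (1/3)·ln|(x-5)/(x-2)| + C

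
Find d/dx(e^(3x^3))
Chain rule: d/dx[e^u]=e^u · u' where u=3x^3
u'=9x^2

Answer: 9x^2·e^(3x^3)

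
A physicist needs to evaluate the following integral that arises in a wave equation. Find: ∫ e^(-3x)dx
Since d/dx[e^(-3x)]=-3e^(-3x), we get -1/3 e^(-3x) + C

Answer: (-1/3)e^(-3x) + C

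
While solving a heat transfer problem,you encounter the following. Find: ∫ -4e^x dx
Since d/dx[e^x] = +e^x, we get -4e^x+C

Answer: -4e^x+C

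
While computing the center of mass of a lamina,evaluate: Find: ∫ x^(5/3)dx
Power rule: ∫ x^(5/3) dx = x^(8/3)/(8/3) + C

Answer: (3/8)·x^(8/3) + C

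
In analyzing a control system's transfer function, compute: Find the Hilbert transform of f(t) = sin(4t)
The Hilbert transform shifts each frequency component by -pi/2.
H{sin(wt)} = -cos(wt)
With w = 4: H{sin(4t)} = -cos(4t)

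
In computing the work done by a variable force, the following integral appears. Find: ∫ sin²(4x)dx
Using identity sin²(u)=(1 - cos(2u))/2:
∫ (1 - cos(8x))/2 dx=x/2 - sin(8x)/16+C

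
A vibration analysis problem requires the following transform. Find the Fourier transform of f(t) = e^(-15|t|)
Using the standard pair: F{e^(-a|t|)} = 2a/(a^2 + omega^2)
With a = 15: F(omega) = 30/(225 + omega^2)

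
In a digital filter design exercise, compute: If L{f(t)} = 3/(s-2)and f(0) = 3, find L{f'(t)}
L{f'(t)} = s·F(s) - f(0) = 3s/(s-2) - 3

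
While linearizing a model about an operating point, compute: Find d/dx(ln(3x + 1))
Chain rule: d/dx[ln(u)]=u'/u where u=3x+1
u'=3

Answer: (3)/(3x+1)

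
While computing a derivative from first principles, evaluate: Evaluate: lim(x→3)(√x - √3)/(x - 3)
Multiply by conjugate (√x + √3)/(√x + √3):
=(x - 3)/((x - 3)(√x + √3))=1/(√x + √3)
As x → 3: 1/(2√3)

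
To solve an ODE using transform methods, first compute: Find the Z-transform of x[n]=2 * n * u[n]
Z{n*u[n]} = z/(z-1)^2
By linearity: Z{2*n*u[n]} = 2z/(z-1)^2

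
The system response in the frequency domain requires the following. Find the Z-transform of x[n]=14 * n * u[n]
Z{n*u[n]}=z/(z-1)^2
By linearity: Z{14*n*u[n]}=14z/(z-1)^2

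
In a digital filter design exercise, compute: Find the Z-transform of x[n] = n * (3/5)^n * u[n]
Using the property Z{n * a^n * u[n]} = az/(z-a)^2
With a = 3/5: X(z) = (3/5)z/(z - 3/5)^2, |z| > 3/5

Answer: (3/5)z/(z - 3/5)^2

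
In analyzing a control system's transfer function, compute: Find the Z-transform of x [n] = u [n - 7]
Using the time-shift property: Z{u[n-7]}=z^(-7) * z/(z-1)
=z^(-6)/(z-1)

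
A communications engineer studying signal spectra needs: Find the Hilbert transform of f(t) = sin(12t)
The Hilbert transform shifts each frequency component by -pi/2.
H{sin(wt)} = -cos(wt)
With w = 12: H{sin(12t)} = -cos(12t)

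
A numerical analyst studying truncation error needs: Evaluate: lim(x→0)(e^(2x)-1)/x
L'Hôpital (0/0): lim 2e^(2x)/1 = 2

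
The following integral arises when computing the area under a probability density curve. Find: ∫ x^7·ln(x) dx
By parts: u=ln(x), dv=x^7 dx
du=1/x dx, v=x^8/8
=x^8·ln(x)/8 - ∫ x^7/8 dx
=x^8·ln(x)/8 - x^8/64+C

Answer: x^8(ln(x)/8-1/64)+C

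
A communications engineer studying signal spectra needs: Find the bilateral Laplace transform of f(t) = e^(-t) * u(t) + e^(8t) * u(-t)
For e^(-t)*u(t): L = 1/(s + 1), Re(s) > -1
For e^(8t)*u(-t): L = -1/(s-8), Re(s) < 8
Combined: F(s) = 1/(s + 1) - 1/(s-8), -1 < Re(s) < 8

Answer: 1/(s + 1) - 1/(s-8), ROC: -1 < Re(s) < 8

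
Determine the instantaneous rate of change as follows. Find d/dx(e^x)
Chain rule: d/dx[e^u] = e^u · u' where u = x
u' = 1

Answer: 1·e^x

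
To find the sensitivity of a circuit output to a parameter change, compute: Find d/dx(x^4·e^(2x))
Product rule: (fg)' = f'g+fg'
f = x^4, f' = 4x^3
g = e^(2x), g' = 2·e^(2x)

Answer: 4x^3·e^(2x)+2x^4·e^(2x)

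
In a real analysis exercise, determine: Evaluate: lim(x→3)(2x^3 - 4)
Polynomial is continuous, so substitute x=3:
2·3^3 - 4=50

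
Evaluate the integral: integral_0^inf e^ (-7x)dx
integral_0^inf e^(-7x) dx = [-1/7 * e^(-7x)]_0^inf
= 0 - (-1/7) = 1/7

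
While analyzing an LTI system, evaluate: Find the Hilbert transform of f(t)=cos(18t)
The Hilbert transform shifts each frequency component by -pi/2.
H{cos(wt)} = sin(wt)
With w = 18: H{cos(18t)} = sin(18t)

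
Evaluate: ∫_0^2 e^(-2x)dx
Antiderivative: (1/(-2))e^(-2x)
Evaluate: (1/(-2))(e^-4-1)

Answer: (e^-4-1)/(-2)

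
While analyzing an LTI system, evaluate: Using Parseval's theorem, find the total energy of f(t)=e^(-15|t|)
Parseval's theorem: E=integral |f(t)|^2 dt=(1/2pi) integral |F(omega)|^2 domega
E=integral_{-inf}^{inf} e^(-30|t|) dt=2*integral_0^inf e^(-30t) dt=2/(2*15)=1/15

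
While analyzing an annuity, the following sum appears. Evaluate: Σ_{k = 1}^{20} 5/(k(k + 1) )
Partial fractions: 5/(k(k + 1))=5/k - 5/(k + 1)
Telescoping sum: 5(1 - 1/21)=5·20/21

Answer: 100/21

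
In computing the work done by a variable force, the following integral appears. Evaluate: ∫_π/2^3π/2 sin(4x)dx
Antiderivative: -cos(4x)/4
Evaluate at bounds: [-cos(4·3π/2)/4] - [-cos(4·π/2)/4]
= (-(1)+(1))/4 = 0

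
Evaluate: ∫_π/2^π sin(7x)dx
Antiderivative: -cos(7x)/7
Evaluate at bounds: [-cos(7·π)/7] - [-cos(7·π/2)/7]
=(-(-1)+(0))/7=1/7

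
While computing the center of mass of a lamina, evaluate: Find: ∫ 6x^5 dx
Using power rule: ∫ 6x^5 dx = 6/6 x^6 + C = x^6 + C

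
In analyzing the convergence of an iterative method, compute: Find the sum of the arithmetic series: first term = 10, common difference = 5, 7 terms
Last term: a_n = 10 + (7 - 1)·5 = 40
Sum = n(a_1 + a_n)/2 = 7(10 + 40)/2 = 175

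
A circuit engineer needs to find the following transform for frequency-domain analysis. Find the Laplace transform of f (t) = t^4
L{t^n}=n!/s^(n+1)
L{t^4}=4!/s^5=24/s^5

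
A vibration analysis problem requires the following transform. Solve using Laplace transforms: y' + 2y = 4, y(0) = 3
Take L of both sides: sY(s)-3+2Y(s)=4/s
Y(s)(s+2)=4/s+3
Y(s)=4/(s(s+2))+3/(s+2)
Partial fractions: 4/(s(s+2))=2/s - 2/(s+2)
So Y(s)=2/s+1/(s+2)
Inverse transform (L^(-1){1/s}=1, L^(-1){1/(s+2)}=e^(-2t)):

Answer: y(t)=2+e^(-2t)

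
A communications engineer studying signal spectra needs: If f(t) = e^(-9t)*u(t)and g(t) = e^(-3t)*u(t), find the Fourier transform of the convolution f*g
By the convolution theorem: F{f * g}=F(omega) * G(omega)
F(omega)=1/(9+j * omega), G(omega)=1/(3+j * omega)
F{f * g}=1/((9+j * omega)(3+j * omega))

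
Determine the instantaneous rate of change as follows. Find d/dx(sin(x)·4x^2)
Product rule: (fg)'=f'g + fg'
f=sin(x), f'=cos(x)
g=4x^2, g'=8x

Answer: 4·cos(x)·x^2 + 8·sin(x)·x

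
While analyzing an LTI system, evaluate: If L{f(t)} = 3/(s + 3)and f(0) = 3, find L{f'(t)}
L{f'(t)}=s·F(s) - f(0)=3s/(s+3)-3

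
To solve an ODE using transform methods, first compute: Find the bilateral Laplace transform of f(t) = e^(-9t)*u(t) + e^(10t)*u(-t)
For e^(-9t)*u(t): L=1/(s+9), Re(s) > -9
For e^(10t)*u(-t): L=-1/(s-10), Re(s) < 10
Combined: F(s)=1/(s+9)-1/(s-10), -9 < Re(s) < 10

Answer: 1/(s+9)-1/(s-10), ROC: -9 < Re(s) < 10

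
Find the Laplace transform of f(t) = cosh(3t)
L{cosh(at)}=s/(s²-a²)
L{cosh(3t)}=s/(s²-9)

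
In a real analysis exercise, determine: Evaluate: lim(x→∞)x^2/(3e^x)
Apply L'Hôpital 2 times (∞/∞ each time):
Eventually get 2!/(3e^x) → 0

Answer: 0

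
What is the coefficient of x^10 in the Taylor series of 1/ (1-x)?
1/(1-x) = Σ x^n for |x|<1
All coefficients are 1

Answer: 1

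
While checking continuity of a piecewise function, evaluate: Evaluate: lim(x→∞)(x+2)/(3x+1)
Divide numerator and denominator by x:
lim (1+2/x)/(3+1/x) = 1/3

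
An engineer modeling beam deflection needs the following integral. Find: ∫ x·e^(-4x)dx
Integration by parts: u=x, dv=e^(-4x) dx
du=dx, v=e^(-4x)/(-4)
=x·e^(-4x)/(-4) - ∫ e^(-4x)/(-4) dx
=x·e^(-4x)/(-4) - e^(-4x)/16 + C

Answer: e^(-4x)(x/(-4) - 1/16) + C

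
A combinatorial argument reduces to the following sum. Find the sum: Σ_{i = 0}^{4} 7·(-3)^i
Geometric series: S = a(1 - r^n)/(1 - r)
a = 7, r = -3, n = 5
S = 7(1+243)/4 = 427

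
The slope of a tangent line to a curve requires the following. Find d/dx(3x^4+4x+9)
Power rule: d/dx(ax^n) = n·a·x^(n-1)
Term by term: 12·x^3 + 4

Answer: 12x^3 + 4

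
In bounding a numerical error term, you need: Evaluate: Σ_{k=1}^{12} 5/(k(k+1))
Partial fractions: 5/(k(k + 1))=5/k - 5/(k + 1)
Telescoping sum: 5(1 - 1/13)=5·12/13

Answer: 60/13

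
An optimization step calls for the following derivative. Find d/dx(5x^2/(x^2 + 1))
Quotient rule: (f/g)'=(f'g - fg')/g²
f=5x^2, f'=10x
g=x^2 + 1, g'=2x

Answer: (10x·(x^2 + 1) - 10x^3)/(x^2 + 1)²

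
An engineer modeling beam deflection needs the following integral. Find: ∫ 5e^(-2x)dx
Since d/dx[e^(-2x)] = -2e^(-2x), we get -5/2 e^(-2x) + C

Answer: (-5/2)e^(-2x) + C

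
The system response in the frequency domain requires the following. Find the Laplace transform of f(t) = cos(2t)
L{cos(wt)}=s/(s² + w²)
L{cos(2t)}=s/(s² + 4)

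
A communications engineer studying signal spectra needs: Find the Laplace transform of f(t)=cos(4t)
L{cos(wt)} = s/(s² + w²)
L{cos(4t)} = s/(s² + 16)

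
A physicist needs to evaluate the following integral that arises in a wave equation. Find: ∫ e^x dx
Since d/dx[e^x] = + e^x, we get 1e^x + C

Answer: e^x + C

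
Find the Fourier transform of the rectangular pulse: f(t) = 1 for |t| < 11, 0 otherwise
F(omega)=integral from -11 to 11 of e^(-j * omega * t) dt
=2 * sin(11 * omega)/omega=22 * sinc(11 * omega/pi)

Answer: 2 * sin(11 * omega)/omega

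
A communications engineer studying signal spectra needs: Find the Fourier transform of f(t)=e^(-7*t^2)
The Fourier transform of a Gaussian e^(-a*t^2) is sqrt(pi/a)*e^(-omega^2/(4a)).
With a=7: F(omega)=sqrt(pi/7)*e^(-omega^2/28)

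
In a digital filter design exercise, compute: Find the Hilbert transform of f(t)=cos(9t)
The Hilbert transform shifts each frequency component by -pi/2.
H{cos(wt)} = sin(wt)
With w = 9: H{cos(9t)} = sin(9t)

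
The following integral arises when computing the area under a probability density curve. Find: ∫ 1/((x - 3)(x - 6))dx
Partial fractions: 1/((x-3)(x-6))=A/(x-3) + B/(x-6)
A=-1/3, B=1/3
∫ [-1/3· 1/(x-3) + 1/3· 1/(x-6)] dx
=(1/3)[ln|x-6| - ln|x-3|] + C

Answer: (1/3)·ln|(x-6)/(x-3)| + C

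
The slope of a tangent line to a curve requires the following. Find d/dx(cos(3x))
Chain rule: d/dx[cos(u)]=-sin(u)·u' where u=3x
u'=3

Answer: -3·sin(3x)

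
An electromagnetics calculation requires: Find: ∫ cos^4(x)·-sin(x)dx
Let u=cos(x), du=-sin(x) dx
∫ u^4 du=u^5/5+C

Answer: cos^5(x)/5+C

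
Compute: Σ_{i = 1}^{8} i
Using formula: Σ i^1 = n(n+1)/2 = 8·9/2 = 36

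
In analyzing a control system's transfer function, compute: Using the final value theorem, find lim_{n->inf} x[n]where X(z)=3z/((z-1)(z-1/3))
Final value theorem: lim x[n]=lim_{z->1} (z-1)*X(z)
(z-1)*X(z)=3z/(z-1/3)
As z->1: 3/(1-1/3)=3/(2/3)=9/2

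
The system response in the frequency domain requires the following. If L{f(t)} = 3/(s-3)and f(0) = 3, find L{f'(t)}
L{f'(t)} = s·F(s) - f(0) = 3s/(s-3) - 3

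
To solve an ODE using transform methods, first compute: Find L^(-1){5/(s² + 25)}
L^(-1){w/(s² + w²)} = sin(wt)
Here w = 5

Answer: sin(5t)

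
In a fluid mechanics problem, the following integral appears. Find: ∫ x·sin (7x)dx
By parts: u = x, dv = sin(7x) dx
du = dx, v = -cos(7x)/7
= -x·cos(7x)/7+sin(7x)/7²+C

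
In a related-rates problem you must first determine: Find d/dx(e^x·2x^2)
Product rule: (fg)'=f'g+fg'
f=e^x, f'=e^x
g=2x^2, g'=4x

Answer: 2·e^x·x^2+4·e^x·x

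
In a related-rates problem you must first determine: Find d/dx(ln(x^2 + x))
Chain rule: d/dx[ln(u)]=u'/u where u=x^2 + x
u'=2x + 1

Answer: (2x + 1)/(x^2 + x)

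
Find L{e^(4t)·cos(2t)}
First shifting: L{e^(at)f(t)}=F(s-a)
L{cos(2t)}=s/(s²+4)
Shift: (s-4)/((s-4)²+4)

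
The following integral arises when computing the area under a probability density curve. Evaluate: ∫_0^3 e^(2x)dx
Antiderivative: (1/2)e^(2x)
Evaluate: (1/2)(e^6 - 1)

Answer: (e^6 - 1)/2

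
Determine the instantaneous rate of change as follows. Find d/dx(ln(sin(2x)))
Chain rule: d/dx[ln(u)]=u'/u where u=sin(2x)
u'=2cos(2x)

Answer: (2cos(2x))/(sin(2x))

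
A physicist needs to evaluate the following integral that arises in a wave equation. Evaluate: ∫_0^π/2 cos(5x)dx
Antiderivative: sin(5x)/5
Evaluate at bounds: [sin(5·π/2)/5] - [sin(5·0)/5]
= ((1) - (0))/5 = 1/5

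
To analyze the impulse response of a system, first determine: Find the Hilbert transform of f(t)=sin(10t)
The Hilbert transform shifts each frequency component by -pi/2.
H{sin(wt)}=-cos(wt)
With w=10: H{sin(10t)}=-cos(10t)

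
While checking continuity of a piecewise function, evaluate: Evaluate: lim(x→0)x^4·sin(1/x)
Squeeze theorem: -|x^4| ≤ x^4·sin(1/x) ≤ |x^4|
Since x^4 → 0 as x → 0, by squeeze theorem the limit is 0

Answer: 0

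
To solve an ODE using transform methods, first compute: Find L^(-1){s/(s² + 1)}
L^(-1){s/(s²+w²)}=cos(wt)
Here w=1

Answer: cos(t)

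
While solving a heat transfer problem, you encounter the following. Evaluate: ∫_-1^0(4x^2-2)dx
Step 1: Find antiderivative F(x) = (4/3)x^3-2x
Step 2: F(0) - F(-1) = 0 - (2/3) = -2/3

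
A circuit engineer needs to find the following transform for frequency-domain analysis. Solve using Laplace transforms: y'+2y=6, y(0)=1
Take L of both sides: sY(s) - 1 + 2Y(s)=6/s
Y(s)(s + 2)=6/s + 1
Y(s)=6/(s(s + 2)) + 1/(s + 2)
Partial fractions: 6/(s(s + 2))=3/s - 3/(s + 2)
So Y(s)=3/s - 2/(s + 2)
Inverse transform (L^(-1){1/s}=1, L^(-1){1/(s + 2)}=e^(-2t)):

Answer: y(t)=3 - 2·e^(-2t)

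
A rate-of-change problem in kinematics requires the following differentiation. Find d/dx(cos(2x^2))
Chain rule: d/dx[cos(u)] = -sin(u)·u' where u = 2x^2
u' = 4x

Answer: -4x·sin(2x^2)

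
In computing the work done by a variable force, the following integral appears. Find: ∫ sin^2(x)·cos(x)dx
Let u=sin(x), du=cos(x) dx
∫ u^2 du=u^3/3 + C

Answer: sin^3(x)/3 + C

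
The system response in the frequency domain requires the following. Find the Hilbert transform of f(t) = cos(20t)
The Hilbert transform shifts each frequency component by -pi/2.
H{cos(wt)} = sin(wt)
With w = 20: H{cos(20t)} = sin(20t)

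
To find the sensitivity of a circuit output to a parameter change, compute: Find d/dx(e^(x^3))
Chain rule: d/dx[e^u] = e^u · u' where u = x^3
u' = 3x^2

Answer: 3x^2·e^(x^3)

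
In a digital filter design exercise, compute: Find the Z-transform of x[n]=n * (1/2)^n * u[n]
Using the property Z{n*a^n*u[n]}=az/(z-a)^2
With a=1/2: X(z)=(1/2)z/(z - 1/2)^2, |z| > 1/2

Answer: (1/2)z/(z - 1/2)^2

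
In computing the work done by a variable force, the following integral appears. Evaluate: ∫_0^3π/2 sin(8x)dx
Antiderivative: -cos(8x)/8
Evaluate at bounds: [-cos(8·3π/2)/8] - [-cos(8·0)/8]
=(-(1) + (1))/8=0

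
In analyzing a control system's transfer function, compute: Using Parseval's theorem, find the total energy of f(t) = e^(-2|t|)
Parseval's theorem: E=integral |f(t)|^2 dt=(1/2pi) integral |F(omega)|^2 domega
E=integral_{-inf}^{inf} e^(-4|t|) dt=2 * integral_0^inf e^(-4t) dt=2/(2 * 2)=1/2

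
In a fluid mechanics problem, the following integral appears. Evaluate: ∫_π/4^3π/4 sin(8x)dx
Antiderivative: -cos(8x)/8
Evaluate at bounds: [-cos(8·3π/4)/8] - [-cos(8·π/4)/8]
= (-(1) + (1))/8 = 0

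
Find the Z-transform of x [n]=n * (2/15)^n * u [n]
Using the property Z{n*a^n*u[n]} = az/(z-a)^2
With a = 2/15: X(z) = (2/15)z/(z - 2/15)^2, |z| > 2/15

Answer: (2/15)z/(z - 2/15)^2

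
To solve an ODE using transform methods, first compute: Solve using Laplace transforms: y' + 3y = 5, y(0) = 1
Take L of both sides: sY(s) - 1 + 3Y(s) = 5/s
Y(s)(s + 3) = 5/s + 1
Y(s) = 5/(s(s + 3)) + 1/(s + 3)
Partial fractions: 5/(s(s + 3)) = (5/3)/s - (5/3)/(s + 3)
So Y(s) = (5/3)/s - (2/3)/(s + 3)
Inverse transform (L^(-1){1/s} = 1, L^(-1){1/(s + 3)} = e^(-3t)):

Answer: y(t) = 5/3 - (2/3)·e^(-3t)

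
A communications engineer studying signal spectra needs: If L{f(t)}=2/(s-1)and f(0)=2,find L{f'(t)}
L{f'(t)}=s·F(s) - f(0)=2s/(s-1)-2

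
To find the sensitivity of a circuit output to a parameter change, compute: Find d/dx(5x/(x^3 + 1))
Quotient rule: (f/g)' = (f'g - fg')/g²
f = 5x, f' = 5
g = x^3 + 1, g' = 3x^2

Answer: (5·(x^3 + 1) - 15x^3)/(x^3 + 1)²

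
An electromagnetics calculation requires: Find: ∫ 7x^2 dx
Using power rule: ∫ 7x^2 dx=7/3 x^3+C=(7/3)x^3+C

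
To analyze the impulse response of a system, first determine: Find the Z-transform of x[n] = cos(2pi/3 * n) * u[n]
Z{cos(w0 * n) * u[n]} = z(z - cos(w0))/(z^2 - 2z * cos(w0) + 1)
With w0 = 2pi/3: X(z) = z(z - cos(2pi/3))/(z^2 - 2z * cos(2pi/3) + 1)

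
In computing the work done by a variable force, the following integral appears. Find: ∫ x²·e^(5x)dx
Integration by parts twice:
First: u=x², dv=e^(5x) dx => x²e^(5x)/5 - (2/5)∫ xe^(5x) dx
Second (∫ xe^(5x) dx): xe^(5x)/5 - e^(5x)/25
Combining: e^(5x)(x²/5 - 2x/25 + 2/125) + C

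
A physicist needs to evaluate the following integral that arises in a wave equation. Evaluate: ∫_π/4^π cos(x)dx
Antiderivative: sin(x)
Evaluate at bounds: [sin(1·π)/1] - [sin(1·π/4)/1]
= ((0) - (√2/2))/1 = -√2/2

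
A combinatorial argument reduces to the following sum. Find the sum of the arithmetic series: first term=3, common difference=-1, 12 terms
Last term: a_n=3 + (12 - 1)·-1=-8
Sum=n(a_1 + a_n)/2=12(3 + (-8))/2=-30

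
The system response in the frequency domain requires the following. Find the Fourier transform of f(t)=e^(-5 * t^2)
The Fourier transform of a Gaussian e^(-a*t^2) is sqrt(pi/a)*e^(-omega^2/(4a)).
With a = 5: F(omega) = sqrt(pi/5)*e^(-omega^2/20)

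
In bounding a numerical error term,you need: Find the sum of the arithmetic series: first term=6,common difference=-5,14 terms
Last term: a_n = 6+(14-1)·-5 = -59
Sum = n(a_1+a_n)/2 = 14(6+(-59))/2 = -371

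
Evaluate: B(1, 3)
B(x,y)=Γ(x)Γ(y)/Γ(x + y)=(x-1)!(y-1)!/(x + y-1)!
B(1,3)=0!·2!/3!=1/3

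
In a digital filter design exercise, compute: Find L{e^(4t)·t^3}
First shifting: L{e^(at)f(t)}=F(s-a)
L{t^3}=6/s^4
Shift s → s-4: 6/(s-4)^4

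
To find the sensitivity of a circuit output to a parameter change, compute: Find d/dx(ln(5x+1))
Chain rule: d/dx[ln(u)]=u'/u where u=5x + 1
u'=5

Answer: (5)/(5x + 1)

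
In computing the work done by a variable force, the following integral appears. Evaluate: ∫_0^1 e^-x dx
Antiderivative: -e^-x
Evaluate: -(e^-1-1)

Answer: (e^-1-1)/(-1)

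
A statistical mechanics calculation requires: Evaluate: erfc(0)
erfc(x) = 1 - erf(x); erfc(0) = 1 - erf(0) = 1-0 = 1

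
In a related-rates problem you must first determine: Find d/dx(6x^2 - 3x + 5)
Power rule: d/dx(ax^n) = n·a·x^(n-1)
Term by term: 12·x - 3

Answer: 12x - 3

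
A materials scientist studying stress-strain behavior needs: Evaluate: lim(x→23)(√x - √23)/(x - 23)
Multiply by conjugate (√x+√23)/(√x+√23):
= (x - 23)/((x - 23)(√x+√23)) = 1/(√x+√23)
As x → 23: 1/(2√23)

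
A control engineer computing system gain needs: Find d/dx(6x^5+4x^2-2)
Power rule: d/dx(ax^n) = n·a·x^(n-1)
Term by term: 30·x^4 + 8·x

Answer: 30x^4 + 8x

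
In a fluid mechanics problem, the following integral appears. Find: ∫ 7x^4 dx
Using power rule: ∫ 7x^4 dx = 7/5 x^5 + C = (7/5)x^5 + C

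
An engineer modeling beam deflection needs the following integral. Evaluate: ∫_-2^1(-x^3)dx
Step 1: Find antiderivative F(x) = (-1/4)x^4
Step 2: F(1) - F(-2) = -1/4 - (-4) = 15/4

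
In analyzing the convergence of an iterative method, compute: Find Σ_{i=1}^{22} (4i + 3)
= 4·Σ i + 3·22 = 4·253 + 66 = 1078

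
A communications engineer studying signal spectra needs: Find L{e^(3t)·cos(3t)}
First shifting: L{e^(at)f(t)} = F(s-a)
L{cos(3t)} = s/(s²+9)
Shift: (s-3)/((s-3)²+9)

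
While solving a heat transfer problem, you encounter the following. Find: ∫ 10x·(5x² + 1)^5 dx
Let u=5x² + 1, du=10x dx
∫ u^5 du=u^6/6 + C

Answer: (5x² + 1)^6/6 + C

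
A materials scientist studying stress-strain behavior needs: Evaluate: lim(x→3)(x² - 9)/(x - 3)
Factor: (x² - 9)=(x-3)(x+3)
Cancel (x-3): lim(x→3) (x+3)=6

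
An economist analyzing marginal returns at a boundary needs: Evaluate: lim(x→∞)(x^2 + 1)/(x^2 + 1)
Divide numerator and denominator by x^2:
lim (1 + 1/x^2)/(1 + 1/x^2)=1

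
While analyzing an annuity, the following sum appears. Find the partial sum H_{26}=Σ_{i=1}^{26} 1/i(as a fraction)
H_26 = 1+1/2+1/3+...+1/26
= 34395742267/8923714800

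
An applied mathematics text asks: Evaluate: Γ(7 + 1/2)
Γ(n+1/2)=(2n)!√π/(4^n·n!)
=87178291200√π/(16384·5040)=(135135/128)·√π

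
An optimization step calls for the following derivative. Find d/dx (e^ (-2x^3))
Chain rule: d/dx[e^u] = e^u · u' where u = -2x^3
u' = -6x^2

Answer: -6x^2·e^(-2x^3)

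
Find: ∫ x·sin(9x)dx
By parts: u = x, dv = sin(9x) dx
du = dx, v = -cos(9x)/9
= -x·cos(9x)/9+sin(9x)/9²+C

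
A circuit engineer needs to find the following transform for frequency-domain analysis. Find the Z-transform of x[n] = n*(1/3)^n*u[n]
Using the property Z{n * a^n * u[n]} = az/(z-a)^2
With a = 1/3: X(z) = (1/3)z/(z - 1/3)^2, |z| > 1/3

Answer: (1/3)z/(z - 1/3)^2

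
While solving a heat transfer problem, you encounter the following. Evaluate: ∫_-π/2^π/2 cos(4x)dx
Antiderivative: sin(4x)/4
Evaluate at bounds: [sin(4·π/2)/4] - [sin(4·-π/2)/4]
= ((0) - (0))/4 = 0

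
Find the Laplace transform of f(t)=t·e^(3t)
L{t·e^(at)} = 1/(s-a)²
L{t·e^(3t)} = 1/(s-3)²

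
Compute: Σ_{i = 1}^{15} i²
Using formula: Σ i^2 = n(n + 1)(2n + 1)/6 = 15·16·31/6 = 1240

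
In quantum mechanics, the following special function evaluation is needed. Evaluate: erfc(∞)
erfc(x)=1 - erf(x); erfc(∞)=1 - erf(∞)=1 - 1=0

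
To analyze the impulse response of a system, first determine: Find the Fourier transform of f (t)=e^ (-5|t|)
Using the standard pair: F{e^(-a|t|)} = 2a/(a^2+omega^2)
With a = 5: F(omega) = 10/(25+omega^2)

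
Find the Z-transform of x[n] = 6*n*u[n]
Z{n * u[n]}=z/(z-1)^2
By linearity: Z{6 * n * u[n]}=6z/(z-1)^2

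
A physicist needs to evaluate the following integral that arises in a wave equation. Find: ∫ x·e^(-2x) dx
Integration by parts: u = x, dv = e^(-2x) dx
du = dx, v = e^(-2x)/(-2)
= x·e^(-2x)/(-2) - ∫ e^(-2x)/(-2) dx
= x·e^(-2x)/(-2) - e^(-2x)/4+C

Answer: e^(-2x)(x/(-2)-1/4)+C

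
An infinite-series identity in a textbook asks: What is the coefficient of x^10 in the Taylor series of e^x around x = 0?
Taylor series of e^x=Σ x^n/n!
Coefficient of x^10=1/10!=1/3628800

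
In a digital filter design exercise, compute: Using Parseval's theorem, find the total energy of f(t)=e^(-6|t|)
Parseval's theorem: E = integral |f(t)|^2 dt = (1/2pi) integral |F(omega)|^2 domega
E = integral_{-inf}^{inf} e^(-12|t|) dt = 2*integral_0^inf e^(-12t) dt = 2/(2*6) = 1/6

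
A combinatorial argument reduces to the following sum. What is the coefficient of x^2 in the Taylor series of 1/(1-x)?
1/(1-x) = Σ x^n for |x|<1
All coefficients are 1

Answer: 1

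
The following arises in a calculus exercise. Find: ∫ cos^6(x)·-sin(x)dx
Let u=cos(x), du=-sin(x) dx
∫ u^6 du=u^7/7 + C

Answer: cos^7(x)/7 + C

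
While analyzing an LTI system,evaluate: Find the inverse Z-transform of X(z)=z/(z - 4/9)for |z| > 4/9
Standard pair: z/(z-a) <-> a^n*u[n] for causal signals
With a=4/9: x[n]=(4/9)^n*u[n]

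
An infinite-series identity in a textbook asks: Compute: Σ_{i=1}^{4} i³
Using formula: Σ i^3=[n(n + 1)/2]²=[4·5/2]²=100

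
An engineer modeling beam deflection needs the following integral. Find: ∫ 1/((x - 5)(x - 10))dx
Partial fractions: 1/((x-5)(x-10))=A/(x-5)+B/(x-10)
A=-1/5, B=1/5
∫ [-1/5· 1/(x-5)+1/5· 1/(x-10)] dx
=(1/5)[ln|x-10| - ln|x-5|]+C

Answer: (1/5)·ln|(x-10)/(x-5)|+C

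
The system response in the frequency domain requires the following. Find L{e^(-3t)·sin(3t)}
First shifting: L{e^(at)f(t)}=F(s-a)
L{sin(3t)}=3/(s² + 9)
Shift: 3/((s + 3)² + 9)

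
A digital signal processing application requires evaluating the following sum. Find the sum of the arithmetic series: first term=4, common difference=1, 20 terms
Last term: a_n=4 + (20 - 1)·1=23
Sum=n(a_1 + a_n)/2=20(4 + 23)/2=270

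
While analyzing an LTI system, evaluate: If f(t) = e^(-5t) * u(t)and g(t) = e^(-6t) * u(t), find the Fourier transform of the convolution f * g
By the convolution theorem: F{f*g} = F(omega)*G(omega)
F(omega) = 1/(5 + j*omega), G(omega) = 1/(6 + j*omega)
F{f*g} = 1/((5 + j*omega)(6 + j*omega))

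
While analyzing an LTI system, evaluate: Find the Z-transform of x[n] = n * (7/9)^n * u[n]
Using the property Z{n*a^n*u[n]}=az/(z-a)^2
With a=7/9: X(z)=(7/9)z/(z - 7/9)^2, |z| > 7/9

Answer: (7/9)z/(z - 7/9)^2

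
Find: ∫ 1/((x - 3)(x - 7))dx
Partial fractions: 1/((x-3)(x-7)) = A/(x-3)+B/(x-7)
A = -1/4, B = 1/4
∫ [-1/4· 1/(x-3)+1/4· 1/(x-7)] dx
= (1/4)[ln|x-7| - ln|x-3|]+C

Answer: (1/4)·ln|(x-7)/(x-3)|+C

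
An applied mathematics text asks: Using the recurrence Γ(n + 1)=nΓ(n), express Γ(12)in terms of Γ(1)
Γ(12)=11Γ(11)=11·10Γ(10)=...=11!·Γ(1)=39916800·Γ(1)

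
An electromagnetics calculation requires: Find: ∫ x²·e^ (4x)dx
Integration by parts twice:
First: u = x², dv = e^(4x) dx => x²e^(4x)/4 - (2/4)∫ xe^(4x) dx
Second (∫ xe^(4x) dx): xe^(4x)/4 - e^(4x)/16
Combining: e^(4x)(x²/4 - 2x/16 + 2/64) + C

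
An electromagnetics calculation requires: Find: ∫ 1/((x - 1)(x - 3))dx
Partial fractions: 1/((x-1)(x-3)) = A/(x-1)+B/(x-3)
A = -1/2, B = 1/2
∫ [-1/2· 1/(x-1)+1/2· 1/(x-3)] dx
= (1/2)[ln|x-3| - ln|x-1|]+C

Answer: (1/2)·ln|(x-3)/(x-1)|+C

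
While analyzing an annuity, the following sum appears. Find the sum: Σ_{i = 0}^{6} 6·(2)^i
Geometric series: S=a(1 - r^n)/(1 - r)
a=6, r=2, n=7
S=6(1-128)/-1=762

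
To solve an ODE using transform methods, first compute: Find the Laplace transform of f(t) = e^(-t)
L{e^(at)}=1/(s-a)
L{e^(-t)}=1/(s+1)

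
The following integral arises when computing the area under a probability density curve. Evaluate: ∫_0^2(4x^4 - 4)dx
Step 1: Find antiderivative F(x) = (4/5)x^5-4x
Step 2: F(2) - F(0) = 88/5 - (0) = 88/5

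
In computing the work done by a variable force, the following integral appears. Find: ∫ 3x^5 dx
Using power rule: ∫ 3x^5 dx = 3/6 x^6 + C = (1/2)x^6 + C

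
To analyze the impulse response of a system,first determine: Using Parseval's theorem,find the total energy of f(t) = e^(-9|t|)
Parseval's theorem: E = integral |f(t)|^2 dt = (1/2pi) integral |F(omega)|^2 domega
E = integral_{-inf}^{inf} e^(-18|t|) dt = 2*integral_0^inf e^(-18t) dt = 2/(2*9) = 1/9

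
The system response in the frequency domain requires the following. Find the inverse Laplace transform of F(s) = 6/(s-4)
L^(-1){6/(s-a)} = c·e^(at)
Here a = 4, c = 6

Answer: 6e^(4t)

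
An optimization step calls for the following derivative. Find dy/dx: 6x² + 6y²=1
Differentiate: 12x + 12y·(dy/dx)=0
dy/dx=-12x/(12y)=-1·(x/y)

Answer: dy/dx=-1·(x/y)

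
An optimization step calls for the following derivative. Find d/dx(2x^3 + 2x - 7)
Power rule: d/dx(ax^n)=n·a·x^(n-1)
Term by term: 6·x^2+2

Answer: 6x^2+2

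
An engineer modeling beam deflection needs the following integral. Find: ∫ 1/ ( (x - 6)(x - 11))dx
Partial fractions: 1/((x-6)(x-11))=A/(x-6) + B/(x-11)
A=-1/5, B=1/5
∫ [-1/5· 1/(x-6) + 1/5· 1/(x-11)] dx
=(1/5)[ln|x-11| - ln|x-6|] + C

Answer: (1/5)·ln|(x-11)/(x-6)| + C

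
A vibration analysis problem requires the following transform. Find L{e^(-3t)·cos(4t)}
First shifting: L{e^(at)f(t)} = F(s-a)
L{cos(4t)} = s/(s²+16)
Shift: (s+3)/((s+3)²+16)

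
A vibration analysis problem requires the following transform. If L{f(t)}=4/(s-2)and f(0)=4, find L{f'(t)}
L{f'(t)}=s·F(s) - f(0)=4s/(s-2)-4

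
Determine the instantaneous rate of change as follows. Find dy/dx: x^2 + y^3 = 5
Differentiate: 2x+3y^2·(dy/dx) = 0
dy/dx = -2x/(3y^2)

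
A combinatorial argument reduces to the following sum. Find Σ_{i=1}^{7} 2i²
=2·n(n + 1)(2n + 1)/6=2·7·8·15/6=280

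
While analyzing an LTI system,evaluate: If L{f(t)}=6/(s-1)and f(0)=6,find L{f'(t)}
L{f'(t)} = s·F(s) - f(0) = 6s/(s-1) - 6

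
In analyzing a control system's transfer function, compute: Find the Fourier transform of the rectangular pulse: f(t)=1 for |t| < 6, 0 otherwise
F(omega) = integral from -6 to 6 of e^(-j * omega * t) dt
= 2 * sin(6 * omega)/omega = 12 * sinc(6 * omega/pi)

Answer: 2 * sin(6 * omega)/omega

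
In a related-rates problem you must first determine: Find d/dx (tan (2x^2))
Chain rule: d/dx[tan(u)] = sec²(u)·u' where u = 2x^2
u' = 4x

Answer: 4x·sec²(2x^2)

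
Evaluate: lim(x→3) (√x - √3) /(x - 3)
Multiply by conjugate (√x + √3)/(√x + √3):
=(x - 3)/((x - 3)(√x + √3))=1/(√x + √3)
As x → 3: 1/(2√3)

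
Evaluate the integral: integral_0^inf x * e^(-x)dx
This is a Gamma integral. Substitute u = 1x:
integral_0^inf x*e^(-x) dx = (1/1^2) integral_0^inf u^1*e^(-u) du
= Gamma(2)/1^2 = 1!/1^2 = 1/1

Answer: 1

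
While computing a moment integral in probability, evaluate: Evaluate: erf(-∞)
erf(-∞)=-1 (the error function is odd, so erf(-∞)=-erf(∞)=-1)

Answer: -1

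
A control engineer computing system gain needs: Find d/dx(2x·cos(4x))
Product rule: (fg)' = f'g+fg'
f = 2x, f' = 2
g = cos(4x), g' = -4·sin(4x)

Answer: 2·cos(4x)-8x·sin(4x)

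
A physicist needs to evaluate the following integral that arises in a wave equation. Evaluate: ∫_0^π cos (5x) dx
Antiderivative: sin(5x)/5
Evaluate at bounds: [sin(5·π)/5] - [sin(5·0)/5]
= ((0) - (0))/5 = 0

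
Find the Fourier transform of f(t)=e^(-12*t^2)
The Fourier transform of a Gaussian e^(-a*t^2) is sqrt(pi/a)*e^(-omega^2/(4a)).
With a = 12: F(omega) = sqrt(pi/12)*e^(-omega^2/48)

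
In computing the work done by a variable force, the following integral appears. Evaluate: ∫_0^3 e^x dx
Antiderivative: e^x
Evaluate: (e^3-1)

Answer: e^3-1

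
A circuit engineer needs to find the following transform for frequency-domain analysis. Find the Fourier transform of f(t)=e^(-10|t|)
Using the standard pair: F{e^(-a|t|)}=2a/(a^2+omega^2)
With a=10: F(omega)=20/(100+omega^2)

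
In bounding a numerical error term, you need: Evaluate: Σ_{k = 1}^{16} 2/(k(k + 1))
Partial fractions: 2/(k(k+1))=2/k - 2/(k+1)
Telescoping sum: 2(1-1/17)=2·16/17

Answer: 32/17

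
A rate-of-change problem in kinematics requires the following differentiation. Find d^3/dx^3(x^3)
Apply power rule 3 times:
d^1: 3x^2
d^2: 6x
d^3: 6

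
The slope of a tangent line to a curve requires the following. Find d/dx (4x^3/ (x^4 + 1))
Quotient rule: (f/g)'=(f'g - fg')/g²
f=4x^3, f'=12x^2
g=x^4 + 1, g'=4x^3

Answer: (12x^2·(x^4 + 1) - 16x^6)/(x^4 + 1)²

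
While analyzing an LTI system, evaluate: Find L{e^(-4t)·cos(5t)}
First shifting: L{e^(at)f(t)}=F(s-a)
L{cos(5t)}=s/(s²+25)
Shift: (s+4)/((s+4)²+25)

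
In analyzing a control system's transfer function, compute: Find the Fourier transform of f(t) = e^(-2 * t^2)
The Fourier transform of a Gaussian e^(-a*t^2) is sqrt(pi/a)*e^(-omega^2/(4a)).
With a = 2: F(omega) = sqrt(pi/2)*e^(-omega^2/8)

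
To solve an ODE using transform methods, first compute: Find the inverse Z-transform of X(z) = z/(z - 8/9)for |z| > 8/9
Standard pair: z/(z-a) <-> a^n * u[n] for causal signals
With a = 8/9: x[n] = (8/9)^n * u[n]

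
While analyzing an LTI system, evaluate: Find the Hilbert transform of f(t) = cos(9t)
The Hilbert transform shifts each frequency component by -pi/2.
H{cos(wt)}=sin(wt)
With w=9: H{cos(9t)}=sin(9t)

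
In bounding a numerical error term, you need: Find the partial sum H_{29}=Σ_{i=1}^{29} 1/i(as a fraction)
H_29=1+1/2+1/3+...+1/29
=9227046511387/2329089562800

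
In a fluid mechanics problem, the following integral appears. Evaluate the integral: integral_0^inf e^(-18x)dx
integral_0^inf e^(-18x) dx=[-1/18*e^(-18x)]_0^inf
=0 - (-1/18)=1/18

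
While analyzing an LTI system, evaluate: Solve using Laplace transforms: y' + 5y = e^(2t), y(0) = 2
Take L: sY - 2 + 5Y = 1/(s-2)
Y(s + 5) = 1/(s-2) + 2
Y = 1/((s-2)(s + 5)) + 2/(s + 5)
Partial fractions: 1/((s-2)(s + 5)) = (1/7)/(s-2) - (1/7)/(s + 5)
So Y = (1/7)/(s-2) + (13/7)/(s + 5)
Inverse Laplace transform (L^(-1){1/(s-2)} = e^(2t), L^(-1){1/(s + 5)} = e^(-5t)):

Answer: y(t) = (1/7)·e^(2t) + (13/7)·e^(-5t)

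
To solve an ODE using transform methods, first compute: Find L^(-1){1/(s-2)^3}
L^(-1){1/(s-a)^n} = t^(n-1)·e^(at)/(n-1)!
Here a = 2, n = 3: t^2·e^(2t)/2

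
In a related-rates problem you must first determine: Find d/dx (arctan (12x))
d/dx[arctan(u)] = u'/(1+u²), u = 12x, u' = 12

Answer: 12/(1+144x²)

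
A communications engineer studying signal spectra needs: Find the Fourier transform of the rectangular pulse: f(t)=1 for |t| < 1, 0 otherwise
F(omega) = integral from -1 to 1 of e^(-j * omega * t) dt
= 2 * sin(1 * omega)/omega = 2 * sinc(1 * omega/pi)

Answer: 2 * sin(1 * omega)/omega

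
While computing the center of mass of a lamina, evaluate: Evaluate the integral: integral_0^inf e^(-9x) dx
integral_0^inf e^(-9x) dx = [-1/9 * e^(-9x)]_0^inf
= 0 - (-1/9) = 1/9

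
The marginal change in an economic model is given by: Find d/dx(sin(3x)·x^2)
Product rule: (fg)' = f'g+fg'
f = sin(3x), f' = 3·cos(3x)
g = x^2, g' = 2x

Answer: 3·cos(3x)·x^2+2·sin(3x)·x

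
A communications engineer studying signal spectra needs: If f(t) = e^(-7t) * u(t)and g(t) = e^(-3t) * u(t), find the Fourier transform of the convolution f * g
By the convolution theorem: F{f * g}=F(omega) * G(omega)
F(omega)=1/(7 + j * omega), G(omega)=1/(3 + j * omega)
F{f * g}=1/((7 + j * omega)(3 + j * omega))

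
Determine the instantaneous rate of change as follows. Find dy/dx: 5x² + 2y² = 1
Differentiate: 10x + 4y·(dy/dx)=0
dy/dx=-10x/(4y)=-(5/2)·(x/y)

Answer: dy/dx=-(5/2)·(x/y)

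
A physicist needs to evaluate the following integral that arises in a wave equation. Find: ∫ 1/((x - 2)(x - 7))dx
Partial fractions: 1/((x-2)(x-7)) = A/(x-2) + B/(x-7)
A = -1/5, B = 1/5
∫ [-1/5· 1/(x-2) + 1/5· 1/(x-7)] dx
= (1/5)[ln|x-7| - ln|x-2|] + C

Answer: (1/5)·ln|(x-7)/(x-2)| + C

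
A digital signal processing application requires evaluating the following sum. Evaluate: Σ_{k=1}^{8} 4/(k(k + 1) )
Partial fractions: 4/(k(k + 1))=4/k - 4/(k + 1)
Telescoping sum: 4(1 - 1/9)=4·8/9

Answer: 32/9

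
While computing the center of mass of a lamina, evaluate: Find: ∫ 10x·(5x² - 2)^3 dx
Let u=5x² - 2, du=10x dx
∫ u^3 du=u^4/4 + C

Answer: (5x² - 2)^4/4 + C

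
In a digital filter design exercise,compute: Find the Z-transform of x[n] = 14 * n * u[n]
Z{n * u[n]} = z/(z-1)^2
By linearity: Z{14 * n * u[n]} = 14z/(z-1)^2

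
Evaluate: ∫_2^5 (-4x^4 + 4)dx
Step 1: Find antiderivative F(x) = (-4/5)x^5+4x
Step 2: F(5) - F(2) = -2480 - (-88/5) = -12312/5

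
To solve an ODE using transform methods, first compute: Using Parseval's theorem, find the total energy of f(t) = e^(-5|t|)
Parseval's theorem: E=integral |f(t)|^2 dt=(1/2pi) integral |F(omega)|^2 domega
E=integral_{-inf}^{inf} e^(-10|t|) dt=2 * integral_0^inf e^(-10t) dt=2/(2 * 5)=1/5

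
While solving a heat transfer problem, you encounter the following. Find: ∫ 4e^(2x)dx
Since d/dx[e^(2x)] = 2e^(2x), we get 2 e^(2x)+C

Answer: 2e^(2x)+C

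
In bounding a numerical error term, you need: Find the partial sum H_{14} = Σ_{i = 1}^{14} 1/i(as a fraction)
H_14=1 + 1/2 + 1/3 + ... + 1/14
=1171733/360360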